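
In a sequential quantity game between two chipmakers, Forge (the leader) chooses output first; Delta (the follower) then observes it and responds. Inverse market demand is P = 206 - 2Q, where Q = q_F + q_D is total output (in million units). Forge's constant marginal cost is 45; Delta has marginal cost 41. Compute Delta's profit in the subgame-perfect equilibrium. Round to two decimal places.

Solve by backward induction. Given q_F, the follower Delta maximises π_D = (206 - 2q_F - 2q_D)q_D - 41q_D.
∂π_D/∂q_D = 165 - 2q_F - 4q_D = 0 gives the reaction function q_D = (165 - 2q_F)/4.
Forge substitutes q_D(q_F) into its own profit: π_F = q_F(206 - 2q_F - (165 - 2q_F)/2) - 45q_F = (247/2 - q_F)q_F - 45q_F.
Maximising: ∂π_F/∂q_F = 157/2 - 2q_F = 0, giving q_F = 157/4.
Then q_D = (165 - 2·(157/4))/4 = 173/8.
Price P = 206 - 2·(487/8) = 337/4.
Delta's profit: (337/4 - 41)·(173/8) = 935.2813.

935.28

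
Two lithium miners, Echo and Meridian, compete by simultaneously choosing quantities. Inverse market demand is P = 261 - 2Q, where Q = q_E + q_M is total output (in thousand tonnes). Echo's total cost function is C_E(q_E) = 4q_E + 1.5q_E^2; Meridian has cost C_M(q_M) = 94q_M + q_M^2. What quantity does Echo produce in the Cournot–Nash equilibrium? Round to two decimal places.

Echo's profit: π_E = (261 - 2Q)q_E - (4q_E + (3/2)q_E²). Setting ∂π_E/∂q_E = 0: 257 - 7q_E - 2(q_M) = 0.
Meridian's first-order condition: 167 - 6q_M - 2(q_E) = 0.
Rearranging gives the reaction functions q_E = (257 - 2q_M)/7 and q_M = (167 - 2q_E)/6.
Solving the pair: q_E = 604/19, q_M = 655/38.

31.79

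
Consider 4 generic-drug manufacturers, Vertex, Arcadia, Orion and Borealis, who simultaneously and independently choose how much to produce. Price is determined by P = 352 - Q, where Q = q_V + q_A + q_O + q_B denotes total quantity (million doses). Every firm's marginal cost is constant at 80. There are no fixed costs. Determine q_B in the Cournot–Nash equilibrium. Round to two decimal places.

54.40

A representative firm's profit is π_i = q_i(352 - Q) - 80q_i.
Setting ∂π_i/∂q_i = 0 with rivals' quantities fixed: 272 - 2q_i - Σ_{j≠i} q_j = 0.
By symmetry each firm produces the same amount; substituting Σ_{j≠i} q_j = 3q_i yields q_i = 272/5.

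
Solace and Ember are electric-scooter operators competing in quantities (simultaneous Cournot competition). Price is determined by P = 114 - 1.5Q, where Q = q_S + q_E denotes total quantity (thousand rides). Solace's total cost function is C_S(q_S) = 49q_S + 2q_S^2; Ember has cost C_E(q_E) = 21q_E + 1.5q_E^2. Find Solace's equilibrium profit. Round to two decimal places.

Solace's profit: π_S = (114 - 1.5Q)q_S - (49q_S + 2q_S²). Setting ∂π_S/∂q_S = 0: 65 - 7q_S - (3/2)(q_E) = 0.
Ember's profit: π_E = (114 - 1.5Q)q_E - (21q_E + (3/2)q_E²). Setting ∂π_E/∂q_E = 0: 93 - 6q_E - (3/2)(q_S) = 0.
Rearranging gives the reaction functions q_S = (65 - (3/2)q_E)/7 and q_E = (93 - (3/2)q_S)/6.
Solving the pair: q_S = 334/53, q_E = 738/53.
Price P = 114 - (3/2)·(1072/53) = 83.6604.
Solace's profit: 83.6604·(334/53) - 49·(334/53) - 2(334/53)² = 138.9982.

139.00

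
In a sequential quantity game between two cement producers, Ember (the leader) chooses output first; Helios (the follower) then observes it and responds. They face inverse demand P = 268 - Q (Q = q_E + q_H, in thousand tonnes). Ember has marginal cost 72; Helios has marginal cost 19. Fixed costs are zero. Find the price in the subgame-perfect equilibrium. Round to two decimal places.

The follower Helios best-responds to any q_E: π_H = (268 - Q)q_H - 19q_H.
∂π_H/∂q_H = 249 - q_E - 2q_H = 0 gives the reaction function q_H = (249 - q_E)/2.
The leader anticipates this reaction. Substituting into P = 268 - Q gives P = 287/2 - (1/2)q_E, so π_E = (287/2 - (1/2)q_E)q_E - 72q_E.
The leader's first-order condition 143/2 - q_E = 0 yields q_E = 143/2.
Then q_H = (249 - 143/2)/2 = 355/4.
Total output Q = 641/4, so price P = 268 - 641/4 = 431/4.

107.75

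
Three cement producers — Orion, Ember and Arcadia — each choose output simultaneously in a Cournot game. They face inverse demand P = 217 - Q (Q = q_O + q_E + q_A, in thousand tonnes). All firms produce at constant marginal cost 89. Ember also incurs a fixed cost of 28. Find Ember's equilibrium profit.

A representative firm's profit is π_i = q_i(217 - Q) - 89q_i.
Setting ∂π_i/∂q_i = 0 with rivals' quantities fixed: 128 - 2q_i - Σ_{j≠i} q_j = 0.
By symmetry each firm produces the same amount; substituting Σ_{j≠i} q_j = 2q_i yields q_i = 128/4 = 32.
Price P = 217 - 96 = 121.
Ember's profit: (121 - 89)·32 - 28 = 996.

996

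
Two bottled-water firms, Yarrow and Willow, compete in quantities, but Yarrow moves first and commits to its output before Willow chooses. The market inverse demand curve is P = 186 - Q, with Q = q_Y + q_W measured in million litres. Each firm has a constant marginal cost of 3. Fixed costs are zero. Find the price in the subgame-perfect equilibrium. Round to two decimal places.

48.75

Solve by backward induction. Given q_Y, the follower Willow maximises π_W = (186 - q_Y - q_W)q_W - 3q_W.
Setting the follower's marginal profit to zero, 183 - q_Y - 2q_W = 0, i.e. q_W = (183 - q_Y)/2.
Yarrow substitutes q_W(q_Y) into its own profit: π_Y = q_Y(186 - q_Y - (183 - q_Y)/2) - 3q_Y = (189/2 - (1/2)q_Y)q_Y - 3q_Y.
Leader FOC: 183/2 - q_Y = 0, so q_Y = 183/2.
Then q_W = (183 - 183/2)/2 = 183/4.
Total output Q = 549/4, so price P = 186 - 549/4 = 195/4.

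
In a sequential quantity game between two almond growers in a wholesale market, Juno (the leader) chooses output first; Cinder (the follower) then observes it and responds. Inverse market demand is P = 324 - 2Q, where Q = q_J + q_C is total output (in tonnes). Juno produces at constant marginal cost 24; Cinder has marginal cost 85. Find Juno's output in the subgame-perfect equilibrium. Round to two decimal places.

90.25

Solve by backward induction. Given q_J, the follower Cinder maximises π_C = (324 - 2q_J - 2q_C)q_C - 85q_C.
Follower FOC: 239 - 2q_J - 4q_C = 0, so q_C(q_J) = (239 - 2q_J)/4.
The leader anticipates this reaction. Substituting into P = 324 - 2Q gives P = 409/2 - q_J, so π_J = (409/2 - q_J)q_J - 24q_J.
Leader FOC: 361/2 - 2q_J = 0, so q_J = 361/4.
Then q_C = (239 - 2·(361/4))/4 = 117/8.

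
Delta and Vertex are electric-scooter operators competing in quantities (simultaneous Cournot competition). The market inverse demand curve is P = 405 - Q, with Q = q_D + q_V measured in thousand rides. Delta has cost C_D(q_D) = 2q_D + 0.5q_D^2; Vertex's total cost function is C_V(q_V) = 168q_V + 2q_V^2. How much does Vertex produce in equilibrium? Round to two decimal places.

18.12

Delta's profit: π_D = (405 - Q)q_D - (2q_D + (1/2)q_D²). Setting ∂π_D/∂q_D = 0: 403 - 3q_D - (q_V) = 0.
Vertex's profit: π_V = (405 - Q)q_V - (168q_V + 2q_V²). Setting ∂π_V/∂q_V = 0: 237 - 6q_V - (q_D) = 0.
So q_D = (403 - q_V)/3 and q_V = (237 - q_D)/6.
Substituting one into the other gives q_D = 128.2941 and q_V = 308/17.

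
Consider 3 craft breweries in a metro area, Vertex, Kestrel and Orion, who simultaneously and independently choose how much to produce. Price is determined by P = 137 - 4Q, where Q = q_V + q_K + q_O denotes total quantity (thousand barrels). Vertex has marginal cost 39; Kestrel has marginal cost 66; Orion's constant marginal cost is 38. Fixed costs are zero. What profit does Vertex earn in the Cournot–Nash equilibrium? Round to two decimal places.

240.25

Vertex's profit: π_V = (137 - 4Q)q_V - (39q_V). Setting ∂π_V/∂q_V = 0: 98 - 8q_V - 4(q_K + q_O) = 0.
Kestrel's first-order condition: 71 - 8q_K - 4(q_V + q_O) = 0.
Orion's profit: π_O = (137 - 4Q)q_O - (38q_O). Setting ∂π_O/∂q_O = 0: 99 - 8q_O - 4(q_V + q_K) = 0.
Adding the 3 first-order conditions: 268 − 16Q = 0, so Q = 67/4.
Back-substituting: q_V = (98 − 67)/4 = 31/4, q_K = (71 − 67)/4 = 1, q_O = (99 − 67)/4 = 8.
Price P = 137 - 4·(67/4) = 70.
Vertex's profit: (70 - 39)·(31/4) = 961/4.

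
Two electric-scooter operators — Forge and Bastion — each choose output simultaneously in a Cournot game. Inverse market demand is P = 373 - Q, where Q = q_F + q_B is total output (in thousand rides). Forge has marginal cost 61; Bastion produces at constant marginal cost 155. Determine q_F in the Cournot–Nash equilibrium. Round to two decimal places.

135.33

Forge's profit: π_F = (373 - Q)q_F - (61q_F). Setting ∂π_F/∂q_F = 0: 312 - 2q_F - (q_B) = 0.
Bastion's profit: π_B = (373 - Q)q_B - (155q_B). Setting ∂π_B/∂q_B = 0: 218 - 2q_B - (q_F) = 0.
Best responses: q_F = (312 - q_B)/2, q_B = (218 - q_F)/2.
Solving the pair: q_F = 406/3, q_B = 124/3.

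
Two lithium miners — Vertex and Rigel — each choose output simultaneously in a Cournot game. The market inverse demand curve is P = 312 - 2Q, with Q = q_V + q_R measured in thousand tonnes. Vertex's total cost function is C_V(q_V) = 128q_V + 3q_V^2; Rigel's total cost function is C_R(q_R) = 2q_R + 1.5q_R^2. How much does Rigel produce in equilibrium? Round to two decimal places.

Vertex's profit: π_V = (312 - 2Q)q_V - (128q_V + 3q_V²). Setting ∂π_V/∂q_V = 0: 184 - 10q_V - 2(q_R) = 0.
Rigel's profit: π_R = (312 - 2Q)q_R - (2q_R + (3/2)q_R²). Setting ∂π_R/∂q_R = 0: 310 - 7q_R - 2(q_V) = 0.
Rearranging gives the reaction functions q_V = (184 - 2q_R)/10 and q_R = (310 - 2q_V)/7.
Substituting one into the other gives q_V = 334/33 and q_R = 1366/33.

41.39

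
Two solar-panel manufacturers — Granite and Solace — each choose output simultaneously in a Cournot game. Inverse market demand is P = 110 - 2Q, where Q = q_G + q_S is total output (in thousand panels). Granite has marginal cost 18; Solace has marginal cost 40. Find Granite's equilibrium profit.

722

Granite's profit: π_G = (110 - 2Q)q_G - (18q_G). Setting ∂π_G/∂q_G = 0: 92 - 4q_G - 2(q_S) = 0.
Solace's first-order condition: 70 - 4q_S - 2(q_G) = 0.
Rearranging gives the reaction functions q_G = (92 - 2q_S)/4 and q_S = (70 - 2q_G)/4.
Substituting one into the other gives q_G = 19 and q_S = 8.
Price P = 110 - 2·27 = 56.
Granite's profit: (56 - 18)·19 = 722.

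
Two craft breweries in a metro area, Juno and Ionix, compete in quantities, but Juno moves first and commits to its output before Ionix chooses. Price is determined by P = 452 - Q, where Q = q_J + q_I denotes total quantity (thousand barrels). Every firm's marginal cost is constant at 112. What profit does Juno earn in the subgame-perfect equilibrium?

14450

The follower Ionix best-responds to any q_J: π_I = (452 - Q)q_I - 112q_I.
∂π_I/∂q_I = 340 - q_J - 2q_I = 0 gives the reaction function q_I = (340 - q_J)/2.
Juno substitutes q_I(q_J) into its own profit: π_J = q_J(452 - q_J - (340 - q_J)/2) - 112q_J = (282 - (1/2)q_J)q_J - 112q_J.
Maximising: ∂π_J/∂q_J = 170 - q_J = 0, giving q_J = 170.
Then q_I = (340 - 170)/2 = 85.
Price P = 452 - 255 = 197.
Juno's profit: (197 - 112)·170 = 14450.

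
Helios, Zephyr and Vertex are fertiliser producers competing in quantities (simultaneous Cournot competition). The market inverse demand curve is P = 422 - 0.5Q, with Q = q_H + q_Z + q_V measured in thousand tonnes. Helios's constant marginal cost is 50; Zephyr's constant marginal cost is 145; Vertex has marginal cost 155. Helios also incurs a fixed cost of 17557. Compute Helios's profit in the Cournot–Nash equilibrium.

Helios's profit: π_H = (422 - 0.5Q)q_H - (50q_H). Setting ∂π_H/∂q_H = 0: 372 - q_H - (1/2)(q_Z + q_V) = 0.
Zephyr's first-order condition: 277 - q_Z - (1/2)(q_H + q_V) = 0.
Vertex's profit: π_V = (422 - 0.5Q)q_V - (155q_V). Setting ∂π_V/∂q_V = 0: 267 - q_V - (1/2)(q_H + q_Z) = 0.
Adding the 3 first-order conditions: 916 − 2Q = 0, so Q = 458.
Back-substituting: q_H = (372 − 229)/(1/2) = 286, q_Z = (277 − 229)/(1/2) = 96, q_V = (267 − 229)/(1/2) = 76.
Price P = 422 - (1/2)·458 = 193.
Helios's profit: (193 - 50)·286 - 17557 = 23341.

23341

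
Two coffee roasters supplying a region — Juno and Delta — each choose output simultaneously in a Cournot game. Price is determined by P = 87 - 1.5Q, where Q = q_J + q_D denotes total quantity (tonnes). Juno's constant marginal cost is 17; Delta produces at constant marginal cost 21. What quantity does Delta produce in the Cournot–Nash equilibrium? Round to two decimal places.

Juno's profit: π_J = (87 - 1.5Q)q_J - (17q_J). Setting ∂π_J/∂q_J = 0: 70 - 3q_J - (3/2)(q_D) = 0.
Delta's first-order condition: 66 - 3q_D - (3/2)(q_J) = 0.
So q_J = (70 - (3/2)q_D)/3 and q_D = (66 - (3/2)q_J)/3.
Solving the pair: q_J = 148/9, q_D = 124/9.

13.78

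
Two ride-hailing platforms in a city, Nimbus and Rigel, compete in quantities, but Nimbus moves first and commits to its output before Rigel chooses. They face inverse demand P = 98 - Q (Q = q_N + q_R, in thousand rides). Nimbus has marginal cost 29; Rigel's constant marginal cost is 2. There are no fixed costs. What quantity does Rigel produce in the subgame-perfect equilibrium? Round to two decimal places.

Solve by backward induction. Given q_N, the follower Rigel maximises π_R = (98 - q_N - q_R)q_R - 2q_R.
∂π_R/∂q_R = 96 - q_N - 2q_R = 0 gives the reaction function q_R = (96 - q_N)/2.
The leader anticipates this reaction. Substituting into P = 98 - Q gives P = 50 - (1/2)q_N, so π_N = (50 - (1/2)q_N)q_N - 29q_N.
The leader's first-order condition 21 - q_N = 0 yields q_N = 21.
Then q_R = (96 - 21)/2 = 75/2.

37.50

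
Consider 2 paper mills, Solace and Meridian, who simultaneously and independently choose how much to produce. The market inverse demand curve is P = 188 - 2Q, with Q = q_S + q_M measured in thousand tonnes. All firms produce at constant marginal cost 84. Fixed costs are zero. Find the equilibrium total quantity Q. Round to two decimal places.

34.67

Each firm earns π_i = (188 - 2Q)q_i - 84q_i.
Setting ∂π_i/∂q_i = 0 with rivals' quantities fixed: 104 - 4q_i - 2q_j = 0.
With identical firms every q_j equals q_i, so q_j = q_i and 104 = 6q_i, giving q_i = 52/3.
Total output Q = 52/3 + 52/3 = 104/3.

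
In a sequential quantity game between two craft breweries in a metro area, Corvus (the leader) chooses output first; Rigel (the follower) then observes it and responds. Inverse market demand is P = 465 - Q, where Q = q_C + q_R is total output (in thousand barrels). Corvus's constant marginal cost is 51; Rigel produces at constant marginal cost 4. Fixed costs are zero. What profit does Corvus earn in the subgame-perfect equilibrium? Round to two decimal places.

The follower Rigel best-responds to any q_C: π_R = (465 - Q)q_R - 4q_R.
∂π_R/∂q_R = 461 - q_C - 2q_R = 0 gives the reaction function q_R = (461 - q_C)/2.
The leader anticipates this reaction. Substituting into P = 465 - Q gives P = 469/2 - (1/2)q_C, so π_C = (469/2 - (1/2)q_C)q_C - 51q_C.
The leader's first-order condition 367/2 - q_C = 0 yields q_C = 367/2.
Then q_R = (461 - 367/2)/2 = 555/4.
Price P = 465 - 1289/4 = 571/4.
Corvus's profit: (571/4 - 51)·(367/2) = 16836.1250.

16836.13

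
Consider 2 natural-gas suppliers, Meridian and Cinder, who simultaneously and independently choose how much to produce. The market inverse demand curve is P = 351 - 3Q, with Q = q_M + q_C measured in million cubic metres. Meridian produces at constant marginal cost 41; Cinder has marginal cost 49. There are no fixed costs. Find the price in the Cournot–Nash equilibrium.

Meridian's profit: π_M = (351 - 3Q)q_M - (41q_M). Setting ∂π_M/∂q_M = 0: 310 - 6q_M - 3(q_C) = 0.
Cinder's first-order condition: 302 - 6q_C - 3(q_M) = 0.
So q_M = (310 - 3q_C)/6 and q_C = (302 - 3q_M)/6.
Substituting one into the other gives q_M = 106/3 and q_C = 98/3.
Total output Q = 68, so price P = 351 - 3·68 = 147.

147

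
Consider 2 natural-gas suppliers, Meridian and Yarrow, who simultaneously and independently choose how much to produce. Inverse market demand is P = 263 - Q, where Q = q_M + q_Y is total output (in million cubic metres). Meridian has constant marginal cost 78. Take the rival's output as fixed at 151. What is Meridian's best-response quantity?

With the rival's output fixed at 151, Meridian's profit is π_M = (263 - 151 - q_M)q_M - (78q_M) = (112 - q_M)q_M - (78q_M).
∂π_M/∂q_M = 34 - 2q_M = 0, so q_M = 17.

17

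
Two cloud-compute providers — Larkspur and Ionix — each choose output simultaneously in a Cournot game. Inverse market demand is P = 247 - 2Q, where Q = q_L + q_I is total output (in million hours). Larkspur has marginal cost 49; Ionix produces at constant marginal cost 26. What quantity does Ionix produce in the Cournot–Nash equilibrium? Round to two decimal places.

40.67

Larkspur's profit: π_L = (247 - 2Q)q_L - (49q_L). Setting ∂π_L/∂q_L = 0: 198 - 4q_L - 2(q_I) = 0.
Ionix's profit: π_I = (247 - 2Q)q_I - (26q_I). Setting ∂π_I/∂q_I = 0: 221 - 4q_I - 2(q_L) = 0.
Best responses: q_L = (198 - 2q_I)/4, q_I = (221 - 2q_L)/4.
Substituting one into the other gives q_L = 175/6 and q_I = 122/3.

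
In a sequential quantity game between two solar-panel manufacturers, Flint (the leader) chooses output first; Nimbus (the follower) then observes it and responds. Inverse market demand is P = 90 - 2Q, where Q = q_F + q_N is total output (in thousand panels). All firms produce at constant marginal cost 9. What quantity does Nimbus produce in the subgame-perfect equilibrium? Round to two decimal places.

The follower Nimbus best-responds to any q_F: π_N = (90 - 2Q)q_N - 9q_N.
Follower FOC: 81 - 2q_F - 4q_N = 0, so q_N(q_F) = (81 - 2q_F)/4.
Flint substitutes q_N(q_F) into its own profit: π_F = q_F(90 - 2q_F - (81 - 2q_F)/2) - 9q_F = (99/2 - q_F)q_F - 9q_F.
Leader FOC: 81/2 - 2q_F = 0, so q_F = 81/4.
Then q_N = (81 - 2·(81/4))/4 = 81/8.

10.13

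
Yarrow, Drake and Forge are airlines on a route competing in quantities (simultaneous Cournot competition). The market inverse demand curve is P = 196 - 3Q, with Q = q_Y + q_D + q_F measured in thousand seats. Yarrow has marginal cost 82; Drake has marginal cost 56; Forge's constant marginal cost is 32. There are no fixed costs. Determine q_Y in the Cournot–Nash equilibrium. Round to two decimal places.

3.17

Yarrow's profit: π_Y = (196 - 3Q)q_Y - (82q_Y). Setting ∂π_Y/∂q_Y = 0: 114 - 6q_Y - 3(q_D + q_F) = 0.
Drake's profit: π_D = (196 - 3Q)q_D - (56q_D). Setting ∂π_D/∂q_D = 0: 140 - 6q_D - 3(q_Y + q_F) = 0.
Forge's profit: π_F = (196 - 3Q)q_F - (32q_F). Setting ∂π_F/∂q_F = 0: 164 - 6q_F - 3(q_Y + q_D) = 0.
Adding the 3 first-order conditions: 418 − 12Q = 0, so Q = 209/6.
Back-substituting: q_Y = (114 − 209/2)/3 = 19/6, q_D = (140 − 209/2)/3 = 71/6, q_F = (164 − 209/2)/3 = 119/6.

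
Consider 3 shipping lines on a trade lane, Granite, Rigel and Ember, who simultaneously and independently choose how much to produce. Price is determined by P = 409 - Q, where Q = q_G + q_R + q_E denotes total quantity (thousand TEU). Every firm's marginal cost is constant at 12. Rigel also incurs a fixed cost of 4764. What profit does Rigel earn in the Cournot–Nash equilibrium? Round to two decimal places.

Each firm earns π_i = (409 - Q)q_i - 12q_i.
First-order condition (treating rivals' output as given): 397 - 2q_i - Σ_{j≠i} q_j = 0.
By symmetry each firm produces the same amount; substituting Σ_{j≠i} q_j = 2q_i yields q_i = 397/4.
Price P = 409 - 1191/4 = 445/4.
Rigel's profit: (445/4 - 12)·(397/4) - 4764 = 5086.5625.

5086.56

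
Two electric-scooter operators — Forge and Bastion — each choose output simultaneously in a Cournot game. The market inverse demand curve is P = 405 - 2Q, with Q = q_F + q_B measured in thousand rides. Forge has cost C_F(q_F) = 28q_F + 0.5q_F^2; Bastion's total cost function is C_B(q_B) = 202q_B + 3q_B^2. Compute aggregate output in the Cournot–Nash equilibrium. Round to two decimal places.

78.80

Forge's profit: π_F = (405 - 2Q)q_F - (28q_F + (1/2)q_F²). Setting ∂π_F/∂q_F = 0: 377 - 5q_F - 2(q_B) = 0.
Bastion's profit: π_B = (405 - 2Q)q_B - (202q_B + 3q_B²). Setting ∂π_B/∂q_B = 0: 203 - 10q_B - 2(q_F) = 0.
So q_F = (377 - 2q_B)/5 and q_B = (203 - 2q_F)/10.
Solving the pair: q_F = 1682/23, q_B = 261/46.
Total output Q = 1682/23 + 261/46 = 78.8043.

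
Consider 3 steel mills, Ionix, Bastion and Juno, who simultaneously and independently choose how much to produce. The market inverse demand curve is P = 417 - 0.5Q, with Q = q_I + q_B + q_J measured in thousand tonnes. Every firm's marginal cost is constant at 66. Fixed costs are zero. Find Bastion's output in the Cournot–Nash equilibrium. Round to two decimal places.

175.50

Each firm earns π_i = (417 - 0.5Q)q_i - 66q_i.
Setting ∂π_i/∂q_i = 0 with rivals' quantities fixed: 351 - q_i - (1/2)·Σ_{j≠i} q_j = 0.
With identical firms every q_j equals q_i, so Σ_{j≠i} q_j = 2q_i and 351 = 2q_i, giving q_i = 351/2.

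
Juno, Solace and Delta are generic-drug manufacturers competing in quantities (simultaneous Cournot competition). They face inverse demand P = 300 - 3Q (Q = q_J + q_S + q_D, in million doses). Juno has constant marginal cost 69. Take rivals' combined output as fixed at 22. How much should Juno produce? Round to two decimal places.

With rivals' combined output fixed at 22, Juno's profit is π_J = (300 - 3·22 - 3q_J)q_J - (69q_J) = (234 - 3q_J)q_J - (69q_J).
∂π_J/∂q_J = 165 - 6q_J = 0, so q_J = 55/2.

27.50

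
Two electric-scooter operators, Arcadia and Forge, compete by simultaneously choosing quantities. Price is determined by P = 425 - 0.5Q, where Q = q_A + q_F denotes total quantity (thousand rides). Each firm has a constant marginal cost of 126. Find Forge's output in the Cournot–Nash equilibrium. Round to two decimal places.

A representative firm's profit is π_i = q_i(425 - 0.5Q) - 126q_i.
Setting ∂π_i/∂q_i = 0 with rivals' quantities fixed: 299 - q_i - (1/2)q_j = 0.
With identical firms every q_j equals q_i, so q_j = q_i and 299 = (3/2)q_i, giving q_i = 598/3.

199.33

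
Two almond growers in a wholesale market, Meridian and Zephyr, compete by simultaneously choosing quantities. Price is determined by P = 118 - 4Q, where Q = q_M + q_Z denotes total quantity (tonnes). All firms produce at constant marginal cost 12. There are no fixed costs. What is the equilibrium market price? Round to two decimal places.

47.33

Each firm earns π_i = (118 - 4Q)q_i - 12q_i.
Setting ∂π_i/∂q_i = 0 with rivals' quantities fixed: 106 - 8q_i - 4q_j = 0.
By symmetry each firm produces the same amount; substituting q_j = q_i yields q_i = 106/12 = 53/6.
Total output Q = 53/3, so price P = 118 - 4·(53/3) = 142/3.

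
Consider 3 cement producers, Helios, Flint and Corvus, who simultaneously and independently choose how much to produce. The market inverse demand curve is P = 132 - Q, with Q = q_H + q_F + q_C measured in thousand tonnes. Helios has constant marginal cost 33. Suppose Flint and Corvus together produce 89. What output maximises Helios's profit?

5

With rivals' combined output fixed at 89, Helios's profit is π_H = (132 - 89 - q_H)q_H - (33q_H) = (43 - q_H)q_H - (33q_H).
∂π_H/∂q_H = 10 - 2q_H = 0, so q_H = 5.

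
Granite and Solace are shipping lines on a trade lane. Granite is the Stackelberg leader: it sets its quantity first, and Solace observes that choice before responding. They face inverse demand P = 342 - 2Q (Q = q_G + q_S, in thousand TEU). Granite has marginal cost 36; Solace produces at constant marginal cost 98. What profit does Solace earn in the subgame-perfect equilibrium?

Solve by backward induction. Given q_G, the follower Solace maximises π_S = (342 - 2q_G - 2q_S)q_S - 98q_S.
∂π_S/∂q_S = 244 - 2q_G - 4q_S = 0 gives the reaction function q_S = (244 - 2q_G)/4.
Granite substitutes q_S(q_G) into its own profit: π_G = q_G(342 - 2q_G - (244 - 2q_G)/2) - 36q_G = (220 - q_G)q_G - 36q_G.
The leader's first-order condition 184 - 2q_G = 0 yields q_G = 92.
Then q_S = (244 - 2·92)/4 = 15.
Price P = 342 - 2·107 = 128.
Solace's profit: (128 - 98)·15 = 450.

450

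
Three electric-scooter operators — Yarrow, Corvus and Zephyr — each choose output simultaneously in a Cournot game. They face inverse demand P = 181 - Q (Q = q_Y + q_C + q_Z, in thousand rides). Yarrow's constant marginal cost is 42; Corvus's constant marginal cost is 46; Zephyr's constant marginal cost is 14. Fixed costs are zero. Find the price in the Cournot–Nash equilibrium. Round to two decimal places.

70.75

Yarrow's profit: π_Y = (181 - Q)q_Y - (42q_Y). Setting ∂π_Y/∂q_Y = 0: 139 - 2q_Y - (q_C + q_Z) = 0.
Corvus's profit: π_C = (181 - Q)q_C - (46q_C). Setting ∂π_C/∂q_C = 0: 135 - 2q_C - (q_Y + q_Z) = 0.
Zephyr's profit: π_Z = (181 - Q)q_Z - (14q_Z). Setting ∂π_Z/∂q_Z = 0: 167 - 2q_Z - (q_Y + q_C) = 0.
Summing all 3 equations gives 441 − 4Q = 0, hence Q = 441/4.
Back-substituting: q_Y = (139 − 441/4) = 115/4, q_C = (135 − 441/4) = 99/4, q_Z = (167 − 441/4) = 227/4.
Total output Q = 441/4, so price P = 181 - 441/4 = 283/4.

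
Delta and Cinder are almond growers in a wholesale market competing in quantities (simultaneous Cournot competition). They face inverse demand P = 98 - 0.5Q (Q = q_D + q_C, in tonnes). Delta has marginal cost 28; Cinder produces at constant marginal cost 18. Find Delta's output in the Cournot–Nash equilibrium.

40

Delta's profit: π_D = (98 - 0.5Q)q_D - (28q_D). Setting ∂π_D/∂q_D = 0: 70 - q_D - (1/2)(q_C) = 0.
Cinder's profit: π_C = (98 - 0.5Q)q_C - (18q_C). Setting ∂π_C/∂q_C = 0: 80 - q_C - (1/2)(q_D) = 0.
Best responses: q_D = (70 - (1/2)q_C), q_C = (80 - (1/2)q_D).
Substituting one into the other gives q_D = 40 and q_C = 60.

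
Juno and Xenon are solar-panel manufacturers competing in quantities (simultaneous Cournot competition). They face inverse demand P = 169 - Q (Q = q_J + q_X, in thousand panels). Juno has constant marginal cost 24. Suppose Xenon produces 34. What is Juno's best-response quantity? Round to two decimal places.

55.50

With the rival's output fixed at 34, Juno's profit is π_J = (169 - 34 - q_J)q_J - (24q_J) = (135 - q_J)q_J - (24q_J).
∂π_J/∂q_J = 111 - 2q_J = 0, so q_J = 111/2.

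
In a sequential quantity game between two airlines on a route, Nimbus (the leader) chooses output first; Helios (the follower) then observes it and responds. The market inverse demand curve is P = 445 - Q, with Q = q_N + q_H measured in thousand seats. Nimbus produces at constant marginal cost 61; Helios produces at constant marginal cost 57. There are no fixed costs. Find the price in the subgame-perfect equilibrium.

156

Solve by backward induction. Given q_N, the follower Helios maximises π_H = (445 - q_N - q_H)q_H - 57q_H.
∂π_H/∂q_H = 388 - q_N - 2q_H = 0 gives the reaction function q_H = (388 - q_N)/2.
Nimbus substitutes q_H(q_N) into its own profit: π_N = q_N(445 - q_N - (388 - q_N)/2) - 61q_N = (251 - (1/2)q_N)q_N - 61q_N.
The leader's first-order condition 190 - q_N = 0 yields q_N = 190.
Then q_H = (388 - 190)/2 = 99.
Total output Q = 289, so price P = 445 - 289 = 156.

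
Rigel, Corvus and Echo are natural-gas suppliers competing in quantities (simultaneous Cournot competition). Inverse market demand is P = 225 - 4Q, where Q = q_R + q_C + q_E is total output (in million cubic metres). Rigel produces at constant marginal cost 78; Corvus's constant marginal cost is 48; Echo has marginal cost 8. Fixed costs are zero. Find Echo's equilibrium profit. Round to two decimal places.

1670.77

Rigel's profit: π_R = (225 - 4Q)q_R - (78q_R). Setting ∂π_R/∂q_R = 0: 147 - 8q_R - 4(q_C + q_E) = 0.
Corvus's profit: π_C = (225 - 4Q)q_C - (48q_C). Setting ∂π_C/∂q_C = 0: 177 - 8q_C - 4(q_R + q_E) = 0.
Echo's profit: π_E = (225 - 4Q)q_E - (8q_E). Setting ∂π_E/∂q_E = 0: 217 - 8q_E - 4(q_R + q_C) = 0.
Summing all 3 equations gives 541 − 16Q = 0, hence Q = 541/16.
Back-substituting: q_R = (147 − 541/4)/4 = 47/16, q_C = (177 − 541/4)/4 = 167/16, q_E = (217 − 541/4)/4 = 327/16.
Price P = 225 - 4·(541/16) = 359/4.
Echo's profit: (359/4 - 8)·(327/16) = 1670.7656.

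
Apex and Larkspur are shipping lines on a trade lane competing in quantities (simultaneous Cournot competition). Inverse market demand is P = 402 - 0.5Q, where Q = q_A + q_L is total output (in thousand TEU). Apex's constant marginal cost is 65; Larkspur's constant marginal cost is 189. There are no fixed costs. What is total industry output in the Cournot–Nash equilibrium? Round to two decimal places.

366.67

Apex's profit: π_A = (402 - 0.5Q)q_A - (65q_A). Setting ∂π_A/∂q_A = 0: 337 - q_A - (1/2)(q_L) = 0.
Larkspur's first-order condition: 213 - q_L - (1/2)(q_A) = 0.
Best responses: q_A = (337 - (1/2)q_L), q_L = (213 - (1/2)q_A).
Substituting one into the other gives q_A = 922/3 and q_L = 178/3.
Total output Q = 922/3 + 178/3 = 1100/3.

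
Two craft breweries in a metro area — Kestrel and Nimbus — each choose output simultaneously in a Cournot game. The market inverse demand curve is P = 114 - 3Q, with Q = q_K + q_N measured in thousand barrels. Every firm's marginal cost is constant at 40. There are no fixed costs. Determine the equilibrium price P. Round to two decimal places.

64.67

A representative firm's profit is π_i = q_i(114 - 3Q) - 40q_i.
First-order condition (treating rivals' output as given): 74 - 6q_i - 3q_j = 0.
With identical firms every q_j equals q_i, so q_j = q_i and 74 = 9q_i, giving q_i = 74/9.
Total output Q = 148/9, so price P = 114 - 3·(148/9) = 194/3.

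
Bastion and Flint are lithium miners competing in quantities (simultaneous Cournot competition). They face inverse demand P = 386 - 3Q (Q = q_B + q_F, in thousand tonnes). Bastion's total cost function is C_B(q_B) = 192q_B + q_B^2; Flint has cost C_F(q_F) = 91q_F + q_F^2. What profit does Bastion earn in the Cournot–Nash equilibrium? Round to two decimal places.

Bastion's profit: π_B = (386 - 3Q)q_B - (192q_B + q_B²). Setting ∂π_B/∂q_B = 0: 194 - 8q_B - 3(q_F) = 0.
Flint's first-order condition: 295 - 8q_F - 3(q_B) = 0.
So q_B = (194 - 3q_F)/8 and q_F = (295 - 3q_B)/8.
Substituting one into the other gives q_B = 667/55 and q_F = 1778/55.
Price P = 386 - 3·(489/11) = 252.6364.
Bastion's profit: 252.6364·(667/55) - 192·(667/55) - (667/55)² = 588.2830.

588.28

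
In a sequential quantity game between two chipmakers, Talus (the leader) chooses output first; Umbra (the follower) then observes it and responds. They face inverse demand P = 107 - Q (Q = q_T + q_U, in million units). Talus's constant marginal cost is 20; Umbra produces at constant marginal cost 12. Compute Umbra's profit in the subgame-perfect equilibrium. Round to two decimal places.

770.06

Solve by backward induction. Given q_T, the follower Umbra maximises π_U = (107 - q_T - q_U)q_U - 12q_U.
Follower FOC: 95 - q_T - 2q_U = 0, so q_U(q_T) = (95 - q_T)/2.
Talus substitutes q_U(q_T) into its own profit: π_T = q_T(107 - q_T - (95 - q_T)/2) - 20q_T = (119/2 - (1/2)q_T)q_T - 20q_T.
Leader FOC: 79/2 - q_T = 0, so q_T = 79/2.
Then q_U = (95 - 79/2)/2 = 111/4.
Price P = 107 - 269/4 = 159/4.
Umbra's profit: (159/4 - 12)·(111/4) = 770.0625.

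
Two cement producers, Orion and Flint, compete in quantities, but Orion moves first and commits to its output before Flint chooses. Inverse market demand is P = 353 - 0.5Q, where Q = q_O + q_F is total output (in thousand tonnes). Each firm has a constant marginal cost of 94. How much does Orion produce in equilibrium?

The follower Flint best-responds to any q_O: π_F = (353 - 0.5Q)q_F - 94q_F.
Setting the follower's marginal profit to zero, 259 - (1/2)q_O - q_F = 0, i.e. q_F = (259 - (1/2)q_O).
Orion substitutes q_F(q_O) into its own profit: π_O = q_O(353 - (1/2)q_O - (259 - (1/2)q_O)/2) - 94q_O = (447/2 - (1/4)q_O)q_O - 94q_O.
The leader's first-order condition 259/2 - (1/2)q_O = 0 yields q_O = 259.
Then q_F = (259 - (1/2)·259) = 259/2.

259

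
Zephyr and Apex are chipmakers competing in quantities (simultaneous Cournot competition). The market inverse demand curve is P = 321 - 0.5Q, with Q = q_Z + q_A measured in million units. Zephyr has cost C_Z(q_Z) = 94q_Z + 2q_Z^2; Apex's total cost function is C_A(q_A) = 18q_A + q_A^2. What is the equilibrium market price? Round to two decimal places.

Zephyr's profit: π_Z = (321 - 0.5Q)q_Z - (94q_Z + 2q_Z²). Setting ∂π_Z/∂q_Z = 0: 227 - 5q_Z - (1/2)(q_A) = 0.
Apex's profit: π_A = (321 - 0.5Q)q_A - (18q_A + q_A²). Setting ∂π_A/∂q_A = 0: 303 - 3q_A - (1/2)(q_Z) = 0.
So q_Z = (227 - (1/2)q_A)/5 and q_A = (303 - (1/2)q_Z)/3.
Solving the pair: q_Z = 35.8983, q_A = 95.0169.
Total output Q = 130.9153, so price P = 321 - (1/2)·130.9153 = 255.5424.

255.54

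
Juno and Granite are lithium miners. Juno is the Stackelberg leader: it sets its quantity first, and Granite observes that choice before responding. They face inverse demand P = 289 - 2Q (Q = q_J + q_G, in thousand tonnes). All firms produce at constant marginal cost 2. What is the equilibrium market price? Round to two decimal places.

73.75

Solve by backward induction. Given q_J, the follower Granite maximises π_G = (289 - 2q_J - 2q_G)q_G - 2q_G.
∂π_G/∂q_G = 287 - 2q_J - 4q_G = 0 gives the reaction function q_G = (287 - 2q_J)/4.
Juno substitutes q_G(q_J) into its own profit: π_J = q_J(289 - 2q_J - (287 - 2q_J)/2) - 2q_J = (291/2 - q_J)q_J - 2q_J.
The leader's first-order condition 287/2 - 2q_J = 0 yields q_J = 287/4.
Then q_G = (287 - 2·(287/4))/4 = 287/8.
Total output Q = 861/8, so price P = 289 - 2·(861/8) = 295/4.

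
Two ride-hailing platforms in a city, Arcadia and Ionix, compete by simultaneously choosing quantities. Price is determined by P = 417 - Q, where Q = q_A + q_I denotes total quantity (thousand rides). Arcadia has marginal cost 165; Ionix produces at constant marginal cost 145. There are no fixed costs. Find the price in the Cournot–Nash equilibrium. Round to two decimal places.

242.33

Arcadia's profit: π_A = (417 - Q)q_A - (165q_A). Setting ∂π_A/∂q_A = 0: 252 - 2q_A - (q_I) = 0.
Ionix's first-order condition: 272 - 2q_I - (q_A) = 0.
Best responses: q_A = (252 - q_I)/2, q_I = (272 - q_A)/2.
Substituting one into the other gives q_A = 232/3 and q_I = 292/3.
Total output Q = 524/3, so price P = 417 - 524/3 = 727/3.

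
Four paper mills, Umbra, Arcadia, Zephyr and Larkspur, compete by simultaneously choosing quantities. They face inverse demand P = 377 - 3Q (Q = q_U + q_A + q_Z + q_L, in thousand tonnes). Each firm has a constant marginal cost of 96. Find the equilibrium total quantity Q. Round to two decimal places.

Each firm earns π_i = (377 - 3Q)q_i - 96q_i.
First-order condition (treating rivals' output as given): 281 - 6q_i - 3·Σ_{j≠i} q_j = 0.
With identical firms every q_j equals q_i, so Σ_{j≠i} q_j = 3q_i and 281 = 15q_i, giving q_i = 281/15.
Total output Q = 281/15 + 281/15 + 281/15 + 281/15 = 1124/15.

74.93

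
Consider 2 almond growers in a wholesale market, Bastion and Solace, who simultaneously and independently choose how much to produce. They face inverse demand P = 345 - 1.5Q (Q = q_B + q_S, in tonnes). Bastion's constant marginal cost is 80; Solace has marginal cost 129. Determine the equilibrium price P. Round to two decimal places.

184.67

Bastion's profit: π_B = (345 - 1.5Q)q_B - (80q_B). Setting ∂π_B/∂q_B = 0: 265 - 3q_B - (3/2)(q_S) = 0.
Solace's first-order condition: 216 - 3q_S - (3/2)(q_B) = 0.
Best responses: q_B = (265 - (3/2)q_S)/3, q_S = (216 - (3/2)q_B)/3.
Solving the pair: q_B = 628/9, q_S = 334/9.
Total output Q = 962/9, so price P = 345 - (3/2)·(962/9) = 554/3.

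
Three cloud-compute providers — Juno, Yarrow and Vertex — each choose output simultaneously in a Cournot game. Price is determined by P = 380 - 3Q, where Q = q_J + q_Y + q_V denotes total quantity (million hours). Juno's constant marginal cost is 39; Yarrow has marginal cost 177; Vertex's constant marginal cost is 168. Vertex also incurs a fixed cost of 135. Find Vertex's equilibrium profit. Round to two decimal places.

Juno's profit: π_J = (380 - 3Q)q_J - (39q_J). Setting ∂π_J/∂q_J = 0: 341 - 6q_J - 3(q_Y + q_V) = 0.
Yarrow's first-order condition: 203 - 6q_Y - 3(q_J + q_V) = 0.
Vertex's profit: π_V = (380 - 3Q)q_V - (168q_V). Setting ∂π_V/∂q_V = 0: 212 - 6q_V - 3(q_J + q_Y) = 0.
Adding the 3 first-order conditions: 756 − 12Q = 0, so Q = 63.
Back-substituting: q_J = (341 − 189)/3 = 152/3, q_Y = (203 − 189)/3 = 14/3, q_V = (212 − 189)/3 = 23/3.
Price P = 380 - 3·63 = 191.
Vertex's profit: (191 - 168)·(23/3) - 135 = 124/3.

41.33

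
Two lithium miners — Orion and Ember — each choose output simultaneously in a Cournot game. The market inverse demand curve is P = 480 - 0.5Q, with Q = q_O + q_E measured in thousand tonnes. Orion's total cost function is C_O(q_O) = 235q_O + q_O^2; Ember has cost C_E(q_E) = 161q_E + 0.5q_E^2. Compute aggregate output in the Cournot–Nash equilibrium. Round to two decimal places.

Orion's profit: π_O = (480 - 0.5Q)q_O - (235q_O + q_O²). Setting ∂π_O/∂q_O = 0: 245 - 3q_O - (1/2)(q_E) = 0.
Ember's first-order condition: 319 - 2q_E - (1/2)(q_O) = 0.
So q_O = (245 - (1/2)q_E)/3 and q_E = (319 - (1/2)q_O)/2.
Substituting one into the other gives q_O = 1322/23 and q_E = 145.1304.
Total output Q = 1322/23 + 145.1304 = 202.6087.

202.61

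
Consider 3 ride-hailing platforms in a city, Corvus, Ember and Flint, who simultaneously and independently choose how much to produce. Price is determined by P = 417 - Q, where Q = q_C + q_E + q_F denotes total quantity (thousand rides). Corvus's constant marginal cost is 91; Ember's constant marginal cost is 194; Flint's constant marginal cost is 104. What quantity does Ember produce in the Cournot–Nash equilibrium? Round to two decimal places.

7.50

Corvus's profit: π_C = (417 - Q)q_C - (91q_C). Setting ∂π_C/∂q_C = 0: 326 - 2q_C - (q_E + q_F) = 0.
Ember's first-order condition: 223 - 2q_E - (q_C + q_F) = 0.
Flint's first-order condition: 313 - 2q_F - (q_C + q_E) = 0.
Summing all 3 equations gives 862 − 4Q = 0, hence Q = 431/2.
Back-substituting: q_C = (326 − 431/2) = 221/2, q_E = (223 − 431/2) = 15/2, q_F = (313 − 431/2) = 195/2.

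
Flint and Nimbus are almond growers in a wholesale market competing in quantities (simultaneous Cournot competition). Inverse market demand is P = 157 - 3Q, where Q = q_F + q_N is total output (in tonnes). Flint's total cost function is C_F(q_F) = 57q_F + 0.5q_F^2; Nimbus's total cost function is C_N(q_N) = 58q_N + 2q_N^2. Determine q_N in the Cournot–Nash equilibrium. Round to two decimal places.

6.44

Flint's profit: π_F = (157 - 3Q)q_F - (57q_F + (1/2)q_F²). Setting ∂π_F/∂q_F = 0: 100 - 7q_F - 3(q_N) = 0.
Nimbus's first-order condition: 99 - 10q_N - 3(q_F) = 0.
Rearranging gives the reaction functions q_F = (100 - 3q_N)/7 and q_N = (99 - 3q_F)/10.
Solving the pair: q_F = 703/61, q_N = 393/61.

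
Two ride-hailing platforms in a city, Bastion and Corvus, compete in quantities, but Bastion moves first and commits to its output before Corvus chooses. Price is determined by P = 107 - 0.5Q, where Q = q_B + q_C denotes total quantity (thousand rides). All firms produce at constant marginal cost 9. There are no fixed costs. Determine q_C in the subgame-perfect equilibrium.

49

The follower Corvus best-responds to any q_B: π_C = (107 - 0.5Q)q_C - 9q_C.
Follower FOC: 98 - (1/2)q_B - q_C = 0, so q_C(q_B) = (98 - (1/2)q_B).
Bastion substitutes q_C(q_B) into its own profit: π_B = q_B(107 - (1/2)q_B - (98 - (1/2)q_B)/2) - 9q_B = (58 - (1/4)q_B)q_B - 9q_B.
The leader's first-order condition 49 - (1/2)q_B = 0 yields q_B = 98.
Then q_C = (98 - (1/2)·98) = 49.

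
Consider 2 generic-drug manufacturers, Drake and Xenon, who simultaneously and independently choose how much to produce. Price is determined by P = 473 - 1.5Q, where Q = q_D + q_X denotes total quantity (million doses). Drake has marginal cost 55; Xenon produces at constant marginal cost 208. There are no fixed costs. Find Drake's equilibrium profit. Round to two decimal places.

Drake's profit: π_D = (473 - 1.5Q)q_D - (55q_D). Setting ∂π_D/∂q_D = 0: 418 - 3q_D - (3/2)(q_X) = 0.
Xenon's profit: π_X = (473 - 1.5Q)q_X - (208q_X). Setting ∂π_X/∂q_X = 0: 265 - 3q_X - (3/2)(q_D) = 0.
So q_D = (418 - (3/2)q_X)/3 and q_X = (265 - (3/2)q_D)/3.
Substituting one into the other gives q_D = 1142/9 and q_X = 224/9.
Price P = 473 - (3/2)·(1366/9) = 736/3.
Drake's profit: (736/3 - 55)·(1142/9) = 24151.1852.

24151.19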